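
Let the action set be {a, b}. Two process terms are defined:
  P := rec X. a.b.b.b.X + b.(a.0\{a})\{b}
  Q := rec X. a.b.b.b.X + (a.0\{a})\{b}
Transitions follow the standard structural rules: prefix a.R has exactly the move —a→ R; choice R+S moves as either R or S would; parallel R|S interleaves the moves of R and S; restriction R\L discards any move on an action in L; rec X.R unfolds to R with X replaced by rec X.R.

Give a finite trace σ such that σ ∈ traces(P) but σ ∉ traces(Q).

P's transition system — 6 states:
  s0 = rec X. a.b.b.b.X + b.(a.0\{a})\{b} ⊢ ··a··> s1, ··b··> s2
  s1 = b.b.b.(rec X. a.b.b.b.X + b.(a.0\{a})\{b}) ⊢ ··b··> s3
  s2 = (a.0\{a})\{b} ⊢ ··a··> s4
  s3 = b.b.(rec X. a.b.b.b.X + b.(a.0\{a})\{b}) ⊢ ··b··> s5
  s4 = 0\{a}\{b} ⊢ (no moves)
  s5 = b.(rec X. a.b.b.b.X + b.(a.0\{a})\{b}) ⊢ ··b··> s0
Q's transition system — 5 states:
  t0 = rec X. a.b.b.b.X + (a.0\{a})\{b} ⊢ ··a··> t1, ··a··> t2
  t1 = 0\{a}\{b} ⊢ (no moves)
  t2 = b.b.b.(rec X. a.b.b.b.X + (a.0\{a})\{b}) ⊢ ··b··> t3
  t3 = b.b.(rec X. a.b.b.b.X + (a.0\{a})\{b}) ⊢ ··b··> t4
  t4 = b.(rec X. a.b.b.b.X + (a.0\{a})\{b}) ⊢ ··b··> t0
Run σ = ⟨b⟩ on P: start {s0}
  step 1 (b): {s2}
  P completes σ.
Run σ = ⟨b⟩ on Q: start {t0}
  step 1 (b): ∅  — Q cannot continue

b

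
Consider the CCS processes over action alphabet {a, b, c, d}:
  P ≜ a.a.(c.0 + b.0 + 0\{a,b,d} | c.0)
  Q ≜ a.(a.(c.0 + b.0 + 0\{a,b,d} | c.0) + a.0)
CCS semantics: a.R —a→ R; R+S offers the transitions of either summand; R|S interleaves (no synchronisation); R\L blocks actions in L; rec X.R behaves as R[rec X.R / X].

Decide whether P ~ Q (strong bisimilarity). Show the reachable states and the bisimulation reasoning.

not bisimilar

Reachable graph of P (5 states):
  s0 = a.a.(c.0 + b.0 + 0\{a,b,d} | c.0) ⊢ =a=> s1
  s1 = a.(c.0 + b.0 + 0\{a,b,d} | c.0) ⊢ =a=> s2
  s2 = c.0 + b.0 + 0\{a,b,d} | c.0 ⊢ =b=> s3, =c=> s3, =c=> s4
  s3 = 0 ⊢ stopped
  s4 = 0\{a,b,d} | 0 ⊢ stopped
Reachable graph of Q (5 states):
  t0 = a.(a.(c.0 + b.0 + 0\{a,b,d} | c.0) + a.0) ⊢ =a=> t1
  t1 = a.(c.0 + b.0 + 0\{a,b,d} | c.0) + a.0 ⊢ =a=> t2, =a=> t3
  t2 = 0 ⊢ stopped
  t3 = c.0 + b.0 + 0\{a,b,d} | c.0 ⊢ =b=> t2, =c=> t2, =c=> t4
  t4 = 0\{a,b,d} | 0 ⊢ stopped
Partition-refinement fixed point:
  B0 = {s0}
  B1 = {s1}
  B2 = {s2, t3}
  B3 = {s3, s4, t2, t4}
  B4 = {t0}
  B5 = {t1}
s0 ∈ B0, t0 ∈ B4 → different blocks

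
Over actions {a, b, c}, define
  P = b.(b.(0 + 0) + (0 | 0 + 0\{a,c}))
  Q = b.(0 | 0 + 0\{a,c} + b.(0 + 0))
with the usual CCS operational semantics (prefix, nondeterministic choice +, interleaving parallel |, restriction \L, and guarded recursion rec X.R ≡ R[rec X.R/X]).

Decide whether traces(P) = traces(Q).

Reachable graph of P (3 states):
  m0 = b.(b.(0 + 0) + (0 | 0 + 0\{a,c})) :: --b--▸ m1
  m1 = b.(0 + 0) + (0 | 0 + 0\{a,c}) :: --b--▸ m2
  m2 = 0 + 0 :: deadlocked
Reachable graph of Q (3 states):
  n0 = b.(0 | 0 + 0\{a,c} + b.(0 + 0)) :: --b--▸ n1
  n1 = 0 | 0 + 0\{a,c} + b.(0 + 0) :: --b--▸ n2
  n2 = 0 + 0 :: deadlocked
Bisimilarity quotient blocks:
  B0 = {m0, n0}
  B1 = {m1, n1}
  B2 = {m2, n2}
m0 ∈ B0, n0 ∈ B0 → same block
Bisimilar ⇒ trace-equivalent.

trace-equivalent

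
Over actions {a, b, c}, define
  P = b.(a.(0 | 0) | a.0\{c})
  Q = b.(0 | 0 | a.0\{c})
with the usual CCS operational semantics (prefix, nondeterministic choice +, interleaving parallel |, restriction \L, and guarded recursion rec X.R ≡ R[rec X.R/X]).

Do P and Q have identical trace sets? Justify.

trace-distinct — witness ⟨baa⟩

LTS(P): 5 reachable states
  m0 = b.(a.(0 | 0) | a.0\{c}) :: —b→ m1
  m1 = a.(0 | 0) | a.0\{c} :: —a→ m2, —a→ m3
  m2 = 0 | 0 | a.0\{c} :: —a→ m4
  m3 = a.(0 | 0) | 0\{c} :: —a→ m4
  m4 = 0 | 0 | 0\{c} :: deadlocked
LTS(Q): 3 reachable states
  n0 = b.(0 | 0 | a.0\{c}) :: —b→ n1
  n1 = 0 | 0 | a.0\{c} :: —a→ n2
  n2 = 0 | 0 | 0\{c} :: deadlocked
Executing baa from P (initial set {m0}):
  [1] b ⇒ {m1}
  [2] a ⇒ {m2, m3}
  [3] a ⇒ {m4}
  ✓ P
Executing baa from Q (initial set {n0}):
  [1] b ⇒ {n1}
  [2] a ⇒ {n2}
  [3] a ⇒ ∅ (Q stuck)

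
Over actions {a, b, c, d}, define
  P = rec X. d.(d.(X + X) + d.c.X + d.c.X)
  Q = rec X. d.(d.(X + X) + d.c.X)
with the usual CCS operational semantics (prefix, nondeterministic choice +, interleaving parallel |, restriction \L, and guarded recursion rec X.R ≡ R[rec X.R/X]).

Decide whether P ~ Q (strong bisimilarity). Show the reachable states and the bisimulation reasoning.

YES

P's transition system — 4 states:
  u0 = rec X. d.(d.(X + X) + d.c.X + d.c.X) :: --d--▸ u1
  u1 = d.((rec X. d.(d.(X + X) + d.c.X + d.c.X)) + (rec X. d.(d.(X + X) + d.c.X + d.c.X))) + d.c.(rec X. d.(d.(X + X) + d.c.X + d.c.X)) + d.c.(rec X. d.(d.(X + X) + d.c.X + d.c.X)) :: --d--▸ u2, --d--▸ u3
  u2 = (rec X. d.(d.(X + X) + d.c.X + d.c.X)) + (rec X. d.(d.(X + X) + d.c.X + d.c.X)) :: --d--▸ u1
  u3 = c.(rec X. d.(d.(X + X) + d.c.X + d.c.X)) :: --c--▸ u0
Q's transition system — 4 states:
  v0 = rec X. d.(d.(X + X) + d.c.X) :: --d--▸ v1
  v1 = d.((rec X. d.(d.(X + X) + d.c.X)) + (rec X. d.(d.(X + X) + d.c.X))) + d.c.(rec X. d.(d.(X + X) + d.c.X)) :: --d--▸ v2, --d--▸ v3
  v2 = (rec X. d.(d.(X + X) + d.c.X)) + (rec X. d.(d.(X + X) + d.c.X)) :: --d--▸ v1
  v3 = c.(rec X. d.(d.(X + X) + d.c.X)) :: --c--▸ v0
Partition-refinement fixed point:
  B0 = {u0, u2, v0, v2}
  B1 = {u1, v1}
  B2 = {u3, v3}
u0 ∈ B0, v0 ∈ B0 → same block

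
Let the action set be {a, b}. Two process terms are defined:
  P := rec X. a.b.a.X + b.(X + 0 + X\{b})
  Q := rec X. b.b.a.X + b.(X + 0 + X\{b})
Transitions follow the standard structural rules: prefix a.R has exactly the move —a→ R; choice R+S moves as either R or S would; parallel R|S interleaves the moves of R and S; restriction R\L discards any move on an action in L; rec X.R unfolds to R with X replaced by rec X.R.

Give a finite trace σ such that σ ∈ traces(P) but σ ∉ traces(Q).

a

LTS(P): 5 reachable states
  m0 = rec X. a.b.a.X + b.(X + 0 + X\{b}) | -a-> m1, -b-> m2
  m1 = b.a.(rec X. a.b.a.X + b.(X + 0 + X\{b})) | -b-> m3
  m2 = (rec X. a.b.a.X + b.(X + 0 + X\{b})) + 0 + (rec X. a.b.a.X + b.(X + 0 + X\{b}))\{b} | -a-> m1, -a-> m4, -b-> m2
  m3 = a.(rec X. a.b.a.X + b.(X + 0 + X\{b})) | -a-> m0
  m4 = (b.a.(rec X. a.b.a.X + b.(X + 0 + X\{b})))\{b} | deadlocked
LTS(Q): 4 reachable states
  n0 = rec X. b.b.a.X + b.(X + 0 + X\{b}) | -b-> n1, -b-> n2
  n1 = (rec X. b.b.a.X + b.(X + 0 + X\{b})) + 0 + (rec X. b.b.a.X + b.(X + 0 + X\{b}))\{b} | -b-> n1, -b-> n2
  n2 = b.a.(rec X. b.b.a.X + b.(X + 0 + X\{b})) | -b-> n3
  n3 = a.(rec X. b.b.a.X + b.(X + 0 + X\{b})) | -a-> n0
Executing a from P (initial set {m0}):
  step 1 (a): {m1}
  — P admits the full trace.
Executing a from Q (initial set {n0}):
  step 1 (a): ∅  — Q cannot continue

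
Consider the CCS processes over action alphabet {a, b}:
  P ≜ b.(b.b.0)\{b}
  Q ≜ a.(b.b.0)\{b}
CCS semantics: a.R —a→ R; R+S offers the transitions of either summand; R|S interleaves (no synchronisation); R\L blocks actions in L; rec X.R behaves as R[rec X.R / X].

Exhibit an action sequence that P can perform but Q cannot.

b

LTS(P): 2 reachable states
  u0 = b.(b.b.0)\{b} → -b-> u1
  u1 = (b.b.0)\{b} → stopped
LTS(Q): 2 reachable states
  v0 = a.(b.b.0)\{b} → -a-> v1
  v1 = (b.b.0)\{b} → stopped
Trace ⟨b⟩ through P, begin at {u0}:
  step 1 (b): {u1}
  — P admits the full trace.
Trace ⟨b⟩ through Q, begin at {v0}:
  step 1 (b): ∅ (Q stuck)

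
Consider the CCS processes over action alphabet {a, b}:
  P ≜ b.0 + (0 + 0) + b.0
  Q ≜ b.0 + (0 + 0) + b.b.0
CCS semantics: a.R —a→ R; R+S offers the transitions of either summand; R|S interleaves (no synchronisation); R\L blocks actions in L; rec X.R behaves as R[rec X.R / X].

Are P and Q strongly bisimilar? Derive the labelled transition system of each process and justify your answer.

Reachable graph of P (2 states):
  u0 = b.0 + (0 + 0) + b.0 ⊢ ··b··> u1
  u1 = 0 ⊢ ·
Reachable graph of Q (3 states):
  v0 = b.0 + (0 + 0) + b.b.0 ⊢ ··b··> v1, ··b··> v2
  v1 = 0 ⊢ ·
  v2 = b.0 ⊢ ··b··> v1
Coarsest stable partition (strong bisimilarity classes):
  B0 = {u0, v2}
  B1 = {u1, v1}
  B2 = {v0}
u0 ∈ B0, v0 ∈ B2 → different blocks

NO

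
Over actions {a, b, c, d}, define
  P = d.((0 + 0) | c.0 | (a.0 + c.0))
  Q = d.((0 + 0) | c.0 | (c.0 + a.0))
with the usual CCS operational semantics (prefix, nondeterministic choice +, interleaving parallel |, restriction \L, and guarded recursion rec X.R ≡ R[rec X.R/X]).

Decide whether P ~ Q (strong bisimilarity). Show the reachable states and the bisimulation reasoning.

P's transition system — 5 states:
  m0 = d.((0 + 0) | c.0 | (a.0 + c.0)) → ··d··> m1
  m1 = (0 + 0) | c.0 | (a.0 + c.0) → ··a··> m2, ··c··> m2, ··c··> m3
  m2 = (0 + 0) | c.0 | 0 → ··c··> m4
  m3 = (0 + 0) | 0 | (a.0 + c.0) → ··a··> m4, ··c··> m4
  m4 = (0 + 0) | 0 | 0 → ∅
Q's transition system — 5 states:
  n0 = d.((0 + 0) | c.0 | (c.0 + a.0)) → ··d··> n1
  n1 = (0 + 0) | c.0 | (c.0 + a.0) → ··a··> n2, ··c··> n2, ··c··> n3
  n2 = (0 + 0) | c.0 | 0 → ··c··> n4
  n3 = (0 + 0) | 0 | (c.0 + a.0) → ··a··> n4, ··c··> n4
  n4 = (0 + 0) | 0 | 0 → ∅
Coarsest stable partition (strong bisimilarity classes):
  B0 = {m0, n0}
  B1 = {m1, n1}
  B2 = {m2, n2}
  B3 = {m4, n4}
  B4 = {m3, n3}
m0 ∈ B0, n0 ∈ B0 → same block

P ~ Q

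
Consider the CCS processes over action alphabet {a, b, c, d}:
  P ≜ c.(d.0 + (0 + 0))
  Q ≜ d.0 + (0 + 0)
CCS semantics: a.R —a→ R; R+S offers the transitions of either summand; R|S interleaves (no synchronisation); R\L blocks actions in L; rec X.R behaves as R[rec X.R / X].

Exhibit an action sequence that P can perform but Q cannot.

c

P's transition system — 3 states:
  m0 = c.(d.0 + (0 + 0)) → --c--▸ m1
  m1 = d.0 + (0 + 0) → --d--▸ m2
  m2 = 0 → ·
Q's transition system — 2 states:
  n0 = d.0 + (0 + 0) → --d--▸ n1
  n1 = 0 → ·
Run σ = ⟨c⟩ on P: start {m0}
  [1] c ⇒ {m1}
  ✓ P
Run σ = ⟨c⟩ on Q: start {n0}
  [1] c ⇒ ∅ (Q stuck)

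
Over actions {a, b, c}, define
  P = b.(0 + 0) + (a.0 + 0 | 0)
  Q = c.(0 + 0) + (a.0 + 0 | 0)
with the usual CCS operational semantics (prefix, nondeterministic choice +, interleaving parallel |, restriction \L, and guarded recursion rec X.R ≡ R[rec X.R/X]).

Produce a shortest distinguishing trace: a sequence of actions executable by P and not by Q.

LTS(P): 3 reachable states
  u0 = b.(0 + 0) + (a.0 + 0 | 0) has moves —a→ u1, —b→ u2
  u1 = 0 has moves ·
  u2 = 0 + 0 has moves ·
LTS(Q): 3 reachable states
  v0 = c.(0 + 0) + (a.0 + 0 | 0) has moves —a→ v1, —c→ v2
  v1 = 0 has moves ·
  v2 = 0 + 0 has moves ·
Trace ⟨b⟩ through P, begin at {u0}:
  step 1 (b): {u2}
  P completes σ.
Trace ⟨b⟩ through Q, begin at {v0}:
  step 1 (b): no successor for Q

b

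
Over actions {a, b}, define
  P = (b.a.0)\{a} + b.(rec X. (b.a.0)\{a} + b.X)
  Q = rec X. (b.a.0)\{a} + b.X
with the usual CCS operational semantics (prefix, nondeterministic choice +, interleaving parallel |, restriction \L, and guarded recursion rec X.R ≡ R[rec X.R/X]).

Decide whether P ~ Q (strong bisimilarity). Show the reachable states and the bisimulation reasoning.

Reachable graph of P (3 states):
  m0 = (b.a.0)\{a} + b.(rec X. (b.a.0)\{a} + b.X) ⊢ =b=> m1, =b=> m2
  m1 = (a.0)\{a} ⊢ ·
  m2 = rec X. (b.a.0)\{a} + b.X ⊢ =b=> m1, =b=> m2
Reachable graph of Q (2 states):
  n0 = rec X. (b.a.0)\{a} + b.X ⊢ =b=> n0, =b=> n1
  n1 = (a.0)\{a} ⊢ ·
Partition-refinement fixed point:
  B0 = {m0, m2, n0}
  B1 = {m1, n1}
m0 ∈ B0, n0 ∈ B0 → same block

bisimilar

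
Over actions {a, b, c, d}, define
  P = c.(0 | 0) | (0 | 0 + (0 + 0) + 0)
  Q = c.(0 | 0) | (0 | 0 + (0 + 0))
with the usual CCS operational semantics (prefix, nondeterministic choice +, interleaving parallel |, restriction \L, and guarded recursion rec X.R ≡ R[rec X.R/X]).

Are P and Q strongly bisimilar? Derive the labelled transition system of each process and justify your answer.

P's transition system — 2 states:
  p0 = c.(0 | 0) | (0 | 0 + (0 + 0) + 0) → =c=> p1
  p1 = 0 | 0 | (0 | 0 + (0 + 0) + 0) → (no moves)
Q's transition system — 2 states:
  q0 = c.(0 | 0) | (0 | 0 + (0 + 0)) → =c=> q1
  q1 = 0 | 0 | (0 | 0 + (0 + 0)) → (no moves)
Bisimilarity quotient blocks:
  B0 = {p0, q0}
  B1 = {p1, q1}
p0 ∈ B0, q0 ∈ B0 → same block

P ~ Q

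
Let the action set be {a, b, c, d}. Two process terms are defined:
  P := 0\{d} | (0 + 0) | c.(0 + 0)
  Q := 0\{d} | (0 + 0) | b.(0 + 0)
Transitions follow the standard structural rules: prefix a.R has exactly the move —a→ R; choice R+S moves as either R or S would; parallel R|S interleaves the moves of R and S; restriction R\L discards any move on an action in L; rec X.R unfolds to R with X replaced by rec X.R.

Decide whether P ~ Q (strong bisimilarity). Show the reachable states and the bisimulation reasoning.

LTS(P): 2 reachable states
  m0 = 0\{d} | (0 + 0) | c.(0 + 0) :: ··c··> m1
  m1 = 0\{d} | (0 + 0) | (0 + 0) :: deadlocked
LTS(Q): 2 reachable states
  n0 = 0\{d} | (0 + 0) | b.(0 + 0) :: ··b··> n1
  n1 = 0\{d} | (0 + 0) | (0 + 0) :: deadlocked
Bisimilarity quotient blocks:
  B0 = {m0}
  B1 = {m1, n1}
  B2 = {n0}
m0 ∈ B0, n0 ∈ B2 → different blocks

not bisimilar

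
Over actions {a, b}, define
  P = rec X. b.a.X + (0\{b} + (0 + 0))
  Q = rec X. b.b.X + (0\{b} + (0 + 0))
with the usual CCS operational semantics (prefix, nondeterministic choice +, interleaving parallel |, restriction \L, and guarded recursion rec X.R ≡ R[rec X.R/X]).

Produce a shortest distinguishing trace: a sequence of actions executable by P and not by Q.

ba

Reachable graph of P (2 states):
  u0 = rec X. b.a.X + (0\{b} + (0 + 0)) :: —b→ u1
  u1 = a.(rec X. b.a.X + (0\{b} + (0 + 0))) :: —a→ u0
Reachable graph of Q (2 states):
  v0 = rec X. b.b.X + (0\{b} + (0 + 0)) :: —b→ v1
  v1 = b.(rec X. b.b.X + (0\{b} + (0 + 0))) :: —b→ v0
Trace ⟨ba⟩ through P, begin at {u0}:
  after b @ step 1: {u1}
  after a @ step 2: {u0}
  P completes σ.
Trace ⟨ba⟩ through Q, begin at {v0}:
  after b @ step 1: {v1}
  after a @ step 2: ∅ (Q stuck)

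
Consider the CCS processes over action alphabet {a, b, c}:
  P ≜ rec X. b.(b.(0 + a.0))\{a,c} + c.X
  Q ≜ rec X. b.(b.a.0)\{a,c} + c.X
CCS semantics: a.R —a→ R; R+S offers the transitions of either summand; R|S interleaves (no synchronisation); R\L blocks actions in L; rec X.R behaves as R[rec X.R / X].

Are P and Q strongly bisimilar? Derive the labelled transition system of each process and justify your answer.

bisimilar

LTS(P): 3 reachable states
  s0 = rec X. b.(b.(0 + a.0))\{a,c} + c.X → —b→ s1, —c→ s0
  s1 = (b.(0 + a.0))\{a,c} → —b→ s2
  s2 = (0 + a.0)\{a,c} → deadlocked
LTS(Q): 3 reachable states
  t0 = rec X. b.(b.a.0)\{a,c} + c.X → —b→ t1, —c→ t0
  t1 = (b.a.0)\{a,c} → —b→ t2
  t2 = (a.0)\{a,c} → deadlocked
Coarsest stable partition (strong bisimilarity classes):
  B0 = {s0, t0}
  B1 = {s1, t1}
  B2 = {s2, t2}
s0 ∈ B0, t0 ∈ B0 → same block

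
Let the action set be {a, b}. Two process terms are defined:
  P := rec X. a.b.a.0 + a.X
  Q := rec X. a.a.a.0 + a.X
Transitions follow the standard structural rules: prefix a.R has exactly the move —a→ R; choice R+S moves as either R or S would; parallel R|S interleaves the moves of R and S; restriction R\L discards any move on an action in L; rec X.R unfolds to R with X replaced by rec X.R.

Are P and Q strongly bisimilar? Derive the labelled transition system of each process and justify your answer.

P's transition system — 4 states:
  m0 = rec X. a.b.a.0 + a.X | --a--▸ m0, --a--▸ m1
  m1 = b.a.0 | --b--▸ m2
  m2 = a.0 | --a--▸ m3
  m3 = 0 | ·
Q's transition system — 4 states:
  n0 = rec X. a.a.a.0 + a.X | --a--▸ n0, --a--▸ n1
  n1 = a.a.0 | --a--▸ n2
  n2 = a.0 | --a--▸ n3
  n3 = 0 | ·
Bisimilarity quotient blocks:
  B0 = {m0}
  B1 = {m1}
  B2 = {m2, n2}
  B3 = {m3, n3}
  B4 = {n0}
  B5 = {n1}
m0 ∈ B0, n0 ∈ B4 → different blocks

NO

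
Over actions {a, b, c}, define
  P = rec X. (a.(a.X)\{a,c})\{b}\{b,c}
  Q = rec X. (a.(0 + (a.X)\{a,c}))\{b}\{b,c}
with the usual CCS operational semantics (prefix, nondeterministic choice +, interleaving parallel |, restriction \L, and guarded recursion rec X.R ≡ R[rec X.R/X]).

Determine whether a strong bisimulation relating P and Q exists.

bisimilar

P's transition system — 2 states:
  u0 = rec X. (a.(a.X)\{a,c})\{b}\{b,c} | ··a··> u1
  u1 = (a.(rec X. (a.(a.X)\{a,c})\{b}\{b,c}))\{a,c}\{b}\{b,c} | ∅
Q's transition system — 2 states:
  v0 = rec X. (a.(0 + (a.X)\{a,c}))\{b}\{b,c} | ··a··> v1
  v1 = (0 + (a.(rec X. (a.(0 + (a.X)\{a,c}))\{b}\{b,c}))\{a,c})\{b}\{b,c} | ∅
Bisimilarity quotient blocks:
  B0 = {u0, v0}
  B1 = {u1, v1}
u0 ∈ B0, v0 ∈ B0 → same block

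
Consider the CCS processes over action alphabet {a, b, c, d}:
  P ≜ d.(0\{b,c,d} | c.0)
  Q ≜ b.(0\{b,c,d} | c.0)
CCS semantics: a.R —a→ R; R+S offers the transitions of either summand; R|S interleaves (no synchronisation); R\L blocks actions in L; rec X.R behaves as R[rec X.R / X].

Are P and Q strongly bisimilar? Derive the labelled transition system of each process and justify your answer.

P ≁ Q

Reachable graph of P (3 states):
  m0 = d.(0\{b,c,d} | c.0) has moves -d-> m1
  m1 = 0\{b,c,d} | c.0 has moves -c-> m2
  m2 = 0\{b,c,d} | 0 has moves stopped
Reachable graph of Q (3 states):
  n0 = b.(0\{b,c,d} | c.0) has moves -b-> n1
  n1 = 0\{b,c,d} | c.0 has moves -c-> n2
  n2 = 0\{b,c,d} | 0 has moves stopped
Bisimilarity quotient blocks:
  B0 = {m0}
  B1 = {m1, n1}
  B2 = {m2, n2}
  B3 = {n0}
m0 ∈ B0, n0 ∈ B3 → different blocks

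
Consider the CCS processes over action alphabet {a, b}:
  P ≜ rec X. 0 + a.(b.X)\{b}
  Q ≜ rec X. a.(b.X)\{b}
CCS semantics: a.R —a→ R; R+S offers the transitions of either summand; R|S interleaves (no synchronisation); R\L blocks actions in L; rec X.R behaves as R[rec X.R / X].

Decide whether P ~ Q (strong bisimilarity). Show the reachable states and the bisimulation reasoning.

LTS(P): 2 reachable states
  m0 = rec X. 0 + a.(b.X)\{b} :: =a=> m1
  m1 = (b.(rec X. 0 + a.(b.X)\{b}))\{b} :: ∅
LTS(Q): 2 reachable states
  n0 = rec X. a.(b.X)\{b} :: =a=> n1
  n1 = (b.(rec X. a.(b.X)\{b}))\{b} :: ∅
Bisimilarity quotient blocks:
  B0 = {m0, n0}
  B1 = {m1, n1}
m0 ∈ B0, n0 ∈ B0 → same block

bisimilar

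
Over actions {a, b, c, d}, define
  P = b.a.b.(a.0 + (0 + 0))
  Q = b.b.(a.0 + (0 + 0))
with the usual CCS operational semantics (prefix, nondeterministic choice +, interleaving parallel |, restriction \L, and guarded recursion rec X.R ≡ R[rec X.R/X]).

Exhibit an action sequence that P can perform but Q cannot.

ba

P's transition system — 5 states:
  p0 = b.a.b.(a.0 + (0 + 0)) ⊢ —b→ p1
  p1 = a.b.(a.0 + (0 + 0)) ⊢ —a→ p2
  p2 = b.(a.0 + (0 + 0)) ⊢ —b→ p3
  p3 = a.0 + (0 + 0) ⊢ —a→ p4
  p4 = 0 ⊢ (no moves)
Q's transition system — 4 states:
  q0 = b.b.(a.0 + (0 + 0)) ⊢ —b→ q1
  q1 = b.(a.0 + (0 + 0)) ⊢ —b→ q2
  q2 = a.0 + (0 + 0) ⊢ —a→ q3
  q3 = 0 ⊢ (no moves)
Executing ba from P (initial set {p0}):
  [1] b ⇒ {p1}
  [2] a ⇒ {p2}
  — P admits the full trace.
Executing ba from Q (initial set {q0}):
  [1] b ⇒ {q1}
  [2] a ⇒ no successor for Q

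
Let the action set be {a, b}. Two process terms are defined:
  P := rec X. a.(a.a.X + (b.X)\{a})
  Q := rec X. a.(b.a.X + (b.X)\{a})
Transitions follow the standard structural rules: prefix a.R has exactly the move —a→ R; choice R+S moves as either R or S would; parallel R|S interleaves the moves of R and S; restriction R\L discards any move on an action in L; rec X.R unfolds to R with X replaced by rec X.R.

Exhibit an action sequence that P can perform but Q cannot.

LTS(P): 4 reachable states
  s0 = rec X. a.(a.a.X + (b.X)\{a}) :: —a→ s1
  s1 = a.a.(rec X. a.(a.a.X + (b.X)\{a})) + (b.(rec X. a.(a.a.X + (b.X)\{a})))\{a} :: —a→ s2, —b→ s3
  s2 = a.(rec X. a.(a.a.X + (b.X)\{a})) :: —a→ s0
  s3 = (rec X. a.(a.a.X + (b.X)\{a}))\{a} :: ·
LTS(Q): 4 reachable states
  t0 = rec X. a.(b.a.X + (b.X)\{a}) :: —a→ t1
  t1 = b.a.(rec X. a.(b.a.X + (b.X)\{a})) + (b.(rec X. a.(b.a.X + (b.X)\{a})))\{a} :: —b→ t2, —b→ t3
  t2 = (rec X. a.(b.a.X + (b.X)\{a}))\{a} :: ·
  t3 = a.(rec X. a.(b.a.X + (b.X)\{a})) :: —a→ t0
Executing aa from P (initial set {s0}):
  after a @ step 1: {s1}
  after a @ step 2: {s2}
  ✓ P
Executing aa from Q (initial set {t0}):
  after a @ step 1: {t1}
  after a @ step 2: no successor for Q

aa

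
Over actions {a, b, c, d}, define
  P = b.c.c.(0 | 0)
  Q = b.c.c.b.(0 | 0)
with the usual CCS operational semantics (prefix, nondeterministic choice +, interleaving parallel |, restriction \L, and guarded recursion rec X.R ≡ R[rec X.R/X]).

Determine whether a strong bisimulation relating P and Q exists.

not bisimilar

Reachable graph of P (4 states):
  p0 = b.c.c.(0 | 0) | =b=> p1
  p1 = c.c.(0 | 0) | =c=> p2
  p2 = c.(0 | 0) | =c=> p3
  p3 = 0 | 0 | stopped
Reachable graph of Q (5 states):
  q0 = b.c.c.b.(0 | 0) | =b=> q1
  q1 = c.c.b.(0 | 0) | =c=> q2
  q2 = c.b.(0 | 0) | =c=> q3
  q3 = b.(0 | 0) | =b=> q4
  q4 = 0 | 0 | stopped
Coarsest stable partition (strong bisimilarity classes):
  B0 = {p0}
  B1 = {p1}
  B2 = {p2}
  B3 = {p3, q4}
  B4 = {q0}
  B5 = {q1}
  B6 = {q2}
  B7 = {q3}
p0 ∈ B0, q0 ∈ B4 → different blocks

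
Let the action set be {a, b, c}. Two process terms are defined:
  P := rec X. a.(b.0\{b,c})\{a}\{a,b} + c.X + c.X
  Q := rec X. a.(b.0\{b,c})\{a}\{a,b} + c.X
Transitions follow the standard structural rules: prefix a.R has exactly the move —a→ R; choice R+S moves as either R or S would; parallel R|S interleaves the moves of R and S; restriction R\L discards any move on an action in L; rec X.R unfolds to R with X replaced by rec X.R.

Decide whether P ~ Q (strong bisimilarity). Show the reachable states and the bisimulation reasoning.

P's transition system — 2 states:
  p0 = rec X. a.(b.0\{b,c})\{a}\{a,b} + c.X + c.X has moves ··a··> p1, ··c··> p0
  p1 = (b.0\{b,c})\{a}\{a,b} has moves ∅
Q's transition system — 2 states:
  q0 = rec X. a.(b.0\{b,c})\{a}\{a,b} + c.X has moves ··a··> q1, ··c··> q0
  q1 = (b.0\{b,c})\{a}\{a,b} has moves ∅
Coarsest stable partition (strong bisimilarity classes):
  B0 = {p0, q0}
  B1 = {p1, q1}
p0 ∈ B0, q0 ∈ B0 → same block

bisimilar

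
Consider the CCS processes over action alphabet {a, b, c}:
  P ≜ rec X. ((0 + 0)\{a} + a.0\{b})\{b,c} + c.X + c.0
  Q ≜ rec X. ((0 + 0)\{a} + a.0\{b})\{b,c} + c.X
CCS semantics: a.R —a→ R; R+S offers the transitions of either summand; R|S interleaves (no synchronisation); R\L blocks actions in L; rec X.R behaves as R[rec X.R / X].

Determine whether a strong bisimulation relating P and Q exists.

NO

Reachable graph of P (3 states):
  p0 = rec X. ((0 + 0)\{a} + a.0\{b})\{b,c} + c.X + c.0 :: —a→ p1, —c→ p0, —c→ p2
  p1 = 0\{b}\{b,c} :: ∅
  p2 = 0 :: ∅
Reachable graph of Q (2 states):
  q0 = rec X. ((0 + 0)\{a} + a.0\{b})\{b,c} + c.X :: —a→ q1, —c→ q0
  q1 = 0\{b}\{b,c} :: ∅
Bisimilarity quotient blocks:
  B0 = {p0}
  B1 = {p1, p2, q1}
  B2 = {q0}
p0 ∈ B0, q0 ∈ B2 → different blocks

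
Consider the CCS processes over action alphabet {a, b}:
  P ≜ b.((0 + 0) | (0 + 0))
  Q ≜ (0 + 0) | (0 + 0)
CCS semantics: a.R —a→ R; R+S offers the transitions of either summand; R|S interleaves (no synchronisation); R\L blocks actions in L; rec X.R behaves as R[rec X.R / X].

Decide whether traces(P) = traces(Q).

traces(P) ≠ traces(Q) — witness ⟨b⟩

LTS(P): 2 reachable states
  p0 = b.((0 + 0) | (0 + 0)) | =b=> p1
  p1 = (0 + 0) | (0 + 0) | ·
LTS(Q): 1 reachable states
  q0 = (0 + 0) | (0 + 0) | ·
Trace ⟨b⟩ through P, begin at {p0}:
  step 1 (b): {p1}
  ✓ P
Trace ⟨b⟩ through Q, begin at {q0}:
  step 1 (b): ∅  — Q cannot continue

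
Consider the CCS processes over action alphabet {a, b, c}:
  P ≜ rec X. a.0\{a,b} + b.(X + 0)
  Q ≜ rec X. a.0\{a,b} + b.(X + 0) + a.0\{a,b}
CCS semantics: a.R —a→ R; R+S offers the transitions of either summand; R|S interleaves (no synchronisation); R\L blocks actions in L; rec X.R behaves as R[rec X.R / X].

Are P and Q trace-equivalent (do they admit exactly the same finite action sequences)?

Reachable graph of P (3 states):
  u0 = rec X. a.0\{a,b} + b.(X + 0) :: --a--▸ u1, --b--▸ u2
  u1 = 0\{a,b} :: deadlocked
  u2 = (rec X. a.0\{a,b} + b.(X + 0)) + 0 :: --a--▸ u1, --b--▸ u2
Reachable graph of Q (3 states):
  v0 = rec X. a.0\{a,b} + b.(X + 0) + a.0\{a,b} :: --a--▸ v1, --b--▸ v2
  v1 = 0\{a,b} :: deadlocked
  v2 = (rec X. a.0\{a,b} + b.(X + 0) + a.0\{a,b}) + 0 :: --a--▸ v1, --b--▸ v2
Bisimilarity quotient blocks:
  B0 = {u0, u2, v0, v2}
  B1 = {u1, v1}
u0 ∈ B0, v0 ∈ B0 → same block
Bisimilar ⇒ trace-equivalent.

YES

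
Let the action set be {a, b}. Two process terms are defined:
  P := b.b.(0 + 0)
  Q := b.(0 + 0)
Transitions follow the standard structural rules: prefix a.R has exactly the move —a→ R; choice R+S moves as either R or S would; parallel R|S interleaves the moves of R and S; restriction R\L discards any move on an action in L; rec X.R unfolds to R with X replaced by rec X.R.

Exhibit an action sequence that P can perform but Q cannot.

bb

LTS(P): 3 reachable states
  p0 = b.b.(0 + 0) → —b→ p1
  p1 = b.(0 + 0) → —b→ p2
  p2 = 0 + 0 → ∅
LTS(Q): 2 reachable states
  q0 = b.(0 + 0) → —b→ q1
  q1 = 0 + 0 → ∅
Run σ = ⟨bb⟩ on P: start {p0}
  [1] b ⇒ {p1}
  [2] b ⇒ {p2}
  — P admits the full trace.
Run σ = ⟨bb⟩ on Q: start {q0}
  [1] b ⇒ {q1}
  [2] b ⇒ ∅ (Q stuck)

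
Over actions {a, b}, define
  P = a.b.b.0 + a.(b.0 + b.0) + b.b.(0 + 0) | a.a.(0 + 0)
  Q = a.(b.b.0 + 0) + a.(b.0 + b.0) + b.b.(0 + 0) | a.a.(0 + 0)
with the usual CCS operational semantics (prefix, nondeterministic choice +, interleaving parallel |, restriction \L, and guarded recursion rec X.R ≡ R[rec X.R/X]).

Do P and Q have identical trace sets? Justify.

YES

Reachable graph of P (13 states):
  p0 = a.b.b.0 + a.(b.0 + b.0) + b.b.(0 + 0) | a.a.(0 + 0) → -a-> p1, -a-> p2, -a-> p3, -b-> p4
  p1 = b.0 + b.0 → -b-> p5
  p2 = b.b.(0 + 0) | a.(0 + 0) → -a-> p6, -b-> p7
  p3 = b.b.0 → -b-> p8
  p4 = b.(0 + 0) | a.a.(0 + 0) → -a-> p7, -b-> p9
  p5 = 0 → stopped
  p6 = b.b.(0 + 0) | (0 + 0) → -b-> p10
  p7 = b.(0 + 0) | a.(0 + 0) → -a-> p10, -b-> p11
  p8 = b.0 → -b-> p5
  p9 = (0 + 0) | a.a.(0 + 0) → -a-> p11
  p10 = b.(0 + 0) | (0 + 0) → -b-> p12
  p11 = (0 + 0) | a.(0 + 0) → -a-> p12
  p12 = (0 + 0) | (0 + 0) → stopped
Reachable graph of Q (13 states):
  q0 = a.(b.b.0 + 0) + a.(b.0 + b.0) + b.b.(0 + 0) | a.a.(0 + 0) → -a-> q1, -a-> q2, -a-> q3, -b-> q4
  q1 = b.0 + b.0 → -b-> q5
  q2 = b.b.(0 + 0) | a.(0 + 0) → -a-> q6, -b-> q7
  q3 = b.b.0 + 0 → -b-> q8
  q4 = b.(0 + 0) | a.a.(0 + 0) → -a-> q7, -b-> q9
  q5 = 0 → stopped
  q6 = b.b.(0 + 0) | (0 + 0) → -b-> q10
  q7 = b.(0 + 0) | a.(0 + 0) → -a-> q10, -b-> q11
  q8 = b.0 → -b-> q5
  q9 = (0 + 0) | a.a.(0 + 0) → -a-> q11
  q10 = b.(0 + 0) | (0 + 0) → -b-> q12
  q11 = (0 + 0) | a.(0 + 0) → -a-> q12
  q12 = (0 + 0) | (0 + 0) → stopped
Bisimilarity quotient blocks:
  B0 = {p0, q0}
  B1 = {p1, p10, p8, q1, q10, q8}
  B2 = {p12, p5, q12, q5}
  B3 = {p4, q4}
  B4 = {p9, q9}
  B5 = {p11, q11}
  B6 = {p7, q7}
  B7 = {p3, p6, q3, q6}
  B8 = {p2, q2}
p0 ∈ B0, q0 ∈ B0 → same block
Bisimilar ⇒ trace-equivalent.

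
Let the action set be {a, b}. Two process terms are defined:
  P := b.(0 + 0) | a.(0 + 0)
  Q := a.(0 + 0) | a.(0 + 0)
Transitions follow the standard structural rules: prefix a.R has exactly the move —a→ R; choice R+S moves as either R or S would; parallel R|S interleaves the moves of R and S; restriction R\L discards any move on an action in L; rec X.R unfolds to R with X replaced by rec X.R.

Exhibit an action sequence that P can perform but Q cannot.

P's transition system — 4 states:
  u0 = b.(0 + 0) | a.(0 + 0) ⊢ ··a··> u1, ··b··> u2
  u1 = b.(0 + 0) | (0 + 0) ⊢ ··b··> u3
  u2 = (0 + 0) | a.(0 + 0) ⊢ ··a··> u3
  u3 = (0 + 0) | (0 + 0) ⊢ (no moves)
Q's transition system — 4 states:
  v0 = a.(0 + 0) | a.(0 + 0) ⊢ ··a··> v1, ··a··> v2
  v1 = (0 + 0) | a.(0 + 0) ⊢ ··a··> v3
  v2 = a.(0 + 0) | (0 + 0) ⊢ ··a··> v3
  v3 = (0 + 0) | (0 + 0) ⊢ (no moves)
Trace ⟨b⟩ through P, begin at {u0}:
  after b @ step 1: {u2}
  P completes σ.
Trace ⟨b⟩ through Q, begin at {v0}:
  after b @ step 1: no successor for Q

b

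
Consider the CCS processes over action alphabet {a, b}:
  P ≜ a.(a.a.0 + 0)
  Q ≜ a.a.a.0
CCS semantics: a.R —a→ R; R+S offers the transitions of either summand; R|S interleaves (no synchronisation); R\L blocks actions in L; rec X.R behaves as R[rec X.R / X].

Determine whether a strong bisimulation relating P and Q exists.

Reachable graph of P (4 states):
  p0 = a.(a.a.0 + 0) ⊢ ··a··> p1
  p1 = a.a.0 + 0 ⊢ ··a··> p2
  p2 = a.0 ⊢ ··a··> p3
  p3 = 0 ⊢ stopped
Reachable graph of Q (4 states):
  q0 = a.a.a.0 ⊢ ··a··> q1
  q1 = a.a.0 ⊢ ··a··> q2
  q2 = a.0 ⊢ ··a··> q3
  q3 = 0 ⊢ stopped
Bisimilarity quotient blocks:
  B0 = {p0, q0}
  B1 = {p1, q1}
  B2 = {p2, q2}
  B3 = {p3, q3}
p0 ∈ B0, q0 ∈ B0 → same block

YES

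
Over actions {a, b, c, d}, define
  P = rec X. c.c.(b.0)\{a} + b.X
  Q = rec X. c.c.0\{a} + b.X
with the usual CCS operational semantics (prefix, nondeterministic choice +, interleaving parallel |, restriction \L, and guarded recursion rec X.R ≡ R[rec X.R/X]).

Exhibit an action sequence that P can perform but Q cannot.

ccb

P's transition system — 4 states:
  u0 = rec X. c.c.(b.0)\{a} + b.X ⊢ —b→ u0, —c→ u1
  u1 = c.(b.0)\{a} ⊢ —c→ u2
  u2 = (b.0)\{a} ⊢ —b→ u3
  u3 = 0\{a} ⊢ deadlocked
Q's transition system — 3 states:
  v0 = rec X. c.c.0\{a} + b.X ⊢ —b→ v0, —c→ v1
  v1 = c.0\{a} ⊢ —c→ v2
  v2 = 0\{a} ⊢ deadlocked
Run σ = ⟨ccb⟩ on P: start {u0}
  after c @ step 1: {u1}
  after c @ step 2: {u2}
  after b @ step 3: {u3}
  — P admits the full trace.
Run σ = ⟨ccb⟩ on Q: start {v0}
  after c @ step 1: {v1}
  after c @ step 2: {v2}
  after b @ step 3: ∅ (Q stuck)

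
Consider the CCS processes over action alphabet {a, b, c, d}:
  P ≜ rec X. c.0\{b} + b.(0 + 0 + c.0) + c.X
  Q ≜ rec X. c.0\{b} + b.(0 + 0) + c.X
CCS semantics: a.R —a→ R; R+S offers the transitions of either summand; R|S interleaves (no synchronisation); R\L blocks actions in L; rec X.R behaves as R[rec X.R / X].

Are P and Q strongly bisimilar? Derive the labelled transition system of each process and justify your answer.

NO

Reachable graph of P (4 states):
  u0 = rec X. c.0\{b} + b.(0 + 0 + c.0) + c.X ⊢ ··b··> u1, ··c··> u0, ··c··> u2
  u1 = 0 + 0 + c.0 ⊢ ··c··> u3
  u2 = 0\{b} ⊢ ·
  u3 = 0 ⊢ ·
Reachable graph of Q (3 states):
  v0 = rec X. c.0\{b} + b.(0 + 0) + c.X ⊢ ··b··> v1, ··c··> v0, ··c··> v2
  v1 = 0 + 0 ⊢ ·
  v2 = 0\{b} ⊢ ·
Partition-refinement fixed point:
  B0 = {u0}
  B1 = {u2, u3, v1, v2}
  B2 = {u1}
  B3 = {v0}
u0 ∈ B0, v0 ∈ B3 → different blocks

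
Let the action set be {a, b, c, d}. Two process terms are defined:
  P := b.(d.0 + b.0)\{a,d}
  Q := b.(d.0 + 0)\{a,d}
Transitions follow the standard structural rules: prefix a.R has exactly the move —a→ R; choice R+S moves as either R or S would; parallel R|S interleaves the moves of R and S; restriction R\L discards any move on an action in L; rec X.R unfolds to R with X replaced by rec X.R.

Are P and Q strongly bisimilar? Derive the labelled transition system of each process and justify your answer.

P's transition system — 3 states:
  p0 = b.(d.0 + b.0)\{a,d} :: --b--▸ p1
  p1 = (d.0 + b.0)\{a,d} :: --b--▸ p2
  p2 = 0\{a,d} :: (no moves)
Q's transition system — 2 states:
  q0 = b.(d.0 + 0)\{a,d} :: --b--▸ q1
  q1 = (d.0 + 0)\{a,d} :: (no moves)
Coarsest stable partition (strong bisimilarity classes):
  B0 = {p0}
  B1 = {p1, q0}
  B2 = {p2, q1}
p0 ∈ B0, q0 ∈ B1 → different blocks

NO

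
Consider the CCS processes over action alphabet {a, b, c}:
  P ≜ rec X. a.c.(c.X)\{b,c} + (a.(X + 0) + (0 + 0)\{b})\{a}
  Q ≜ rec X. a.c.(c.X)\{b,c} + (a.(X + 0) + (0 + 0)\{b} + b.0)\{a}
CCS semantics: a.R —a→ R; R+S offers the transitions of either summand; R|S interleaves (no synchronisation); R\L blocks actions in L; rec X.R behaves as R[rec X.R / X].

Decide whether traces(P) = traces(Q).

P's transition system — 3 states:
  m0 = rec X. a.c.(c.X)\{b,c} + (a.(X + 0) + (0 + 0)\{b})\{a} → -a-> m1
  m1 = c.(c.(rec X. a.c.(c.X)\{b,c} + (a.(X + 0) + (0 + 0)\{b})\{a}))\{b,c} → -c-> m2
  m2 = (c.(rec X. a.c.(c.X)\{b,c} + (a.(X + 0) + (0 + 0)\{b})\{a}))\{b,c} → ∅
Q's transition system — 4 states:
  n0 = rec X. a.c.(c.X)\{b,c} + (a.(X + 0) + (0 + 0)\{b} + b.0)\{a} → -a-> n1, -b-> n2
  n1 = c.(c.(rec X. a.c.(c.X)\{b,c} + (a.(X + 0) + (0 + 0)\{b} + b.0)\{a}))\{b,c} → -c-> n3
  n2 = 0\{a} → ∅
  n3 = (c.(rec X. a.c.(c.X)\{b,c} + (a.(X + 0) + (0 + 0)\{b} + b.0)\{a}))\{b,c} → ∅
Trace ⟨b⟩ through Q, begin at {n0}:
  step 1 (b): {n2}
  ✓ Q
Trace ⟨b⟩ through P, begin at {m0}:
  step 1 (b): no successor for P

trace-distinct — witness ⟨b⟩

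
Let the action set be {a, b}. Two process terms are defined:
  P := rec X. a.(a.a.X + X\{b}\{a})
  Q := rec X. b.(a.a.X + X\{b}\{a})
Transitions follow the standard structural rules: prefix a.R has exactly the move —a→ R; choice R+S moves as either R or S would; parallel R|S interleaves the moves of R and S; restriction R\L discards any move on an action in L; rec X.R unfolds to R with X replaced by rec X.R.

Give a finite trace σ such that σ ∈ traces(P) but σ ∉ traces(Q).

P's transition system — 3 states:
  s0 = rec X. a.(a.a.X + X\{b}\{a}) | -a-> s1
  s1 = a.a.(rec X. a.(a.a.X + X\{b}\{a})) + (rec X. a.(a.a.X + X\{b}\{a}))\{b}\{a} | -a-> s2
  s2 = a.(rec X. a.(a.a.X + X\{b}\{a})) | -a-> s0
Q's transition system — 3 states:
  t0 = rec X. b.(a.a.X + X\{b}\{a}) | -b-> t1
  t1 = a.a.(rec X. b.(a.a.X + X\{b}\{a})) + (rec X. b.(a.a.X + X\{b}\{a}))\{b}\{a} | -a-> t2
  t2 = a.(rec X. b.(a.a.X + X\{b}\{a})) | -a-> t0
Trace ⟨a⟩ through P, begin at {s0}:
  after a @ step 1: {s1}
  — P admits the full trace.
Trace ⟨a⟩ through Q, begin at {t0}:
  after a @ step 1: ∅  — Q cannot continue

a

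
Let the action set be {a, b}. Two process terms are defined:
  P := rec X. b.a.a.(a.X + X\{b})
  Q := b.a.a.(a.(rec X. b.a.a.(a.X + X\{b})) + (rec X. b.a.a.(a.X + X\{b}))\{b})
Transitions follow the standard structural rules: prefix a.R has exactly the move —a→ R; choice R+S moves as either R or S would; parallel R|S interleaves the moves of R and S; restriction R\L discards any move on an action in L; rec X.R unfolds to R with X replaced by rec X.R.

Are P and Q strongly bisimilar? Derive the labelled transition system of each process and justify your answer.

YES

P's transition system — 4 states:
  s0 = rec X. b.a.a.(a.X + X\{b}) has moves -b-> s1
  s1 = a.a.(a.(rec X. b.a.a.(a.X + X\{b})) + (rec X. b.a.a.(a.X + X\{b}))\{b}) has moves -a-> s2
  s2 = a.(a.(rec X. b.a.a.(a.X + X\{b})) + (rec X. b.a.a.(a.X + X\{b}))\{b}) has moves -a-> s3
  s3 = a.(rec X. b.a.a.(a.X + X\{b})) + (rec X. b.a.a.(a.X + X\{b}))\{b} has moves -a-> s0
Q's transition system — 5 states:
  t0 = b.a.a.(a.(rec X. b.a.a.(a.X + X\{b})) + (rec X. b.a.a.(a.X + X\{b}))\{b}) has moves -b-> t1
  t1 = a.a.(a.(rec X. b.a.a.(a.X + X\{b})) + (rec X. b.a.a.(a.X + X\{b}))\{b}) has moves -a-> t2
  t2 = a.(a.(rec X. b.a.a.(a.X + X\{b})) + (rec X. b.a.a.(a.X + X\{b}))\{b}) has moves -a-> t3
  t3 = a.(rec X. b.a.a.(a.X + X\{b})) + (rec X. b.a.a.(a.X + X\{b}))\{b} has moves -a-> t4
  t4 = rec X. b.a.a.(a.X + X\{b}) has moves -b-> t1
Bisimilarity quotient blocks:
  B0 = {s0, t0, t4}
  B1 = {s1, t1}
  B2 = {s2, t2}
  B3 = {s3, t3}
s0 ∈ B0, t0 ∈ B0 → same block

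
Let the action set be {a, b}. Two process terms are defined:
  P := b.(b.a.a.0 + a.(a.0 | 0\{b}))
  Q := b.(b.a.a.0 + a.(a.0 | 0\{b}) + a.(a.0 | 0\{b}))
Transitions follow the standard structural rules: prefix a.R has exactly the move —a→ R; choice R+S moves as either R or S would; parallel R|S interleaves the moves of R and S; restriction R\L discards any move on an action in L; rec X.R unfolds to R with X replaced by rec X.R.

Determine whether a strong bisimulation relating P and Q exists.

YES

P's transition system — 7 states:
  s0 = b.(b.a.a.0 + a.(a.0 | 0\{b})) :: -b-> s1
  s1 = b.a.a.0 + a.(a.0 | 0\{b}) :: -a-> s2, -b-> s3
  s2 = a.0 | 0\{b} :: -a-> s4
  s3 = a.a.0 :: -a-> s5
  s4 = 0 | 0\{b} :: ∅
  s5 = a.0 :: -a-> s6
  s6 = 0 :: ∅
Q's transition system — 7 states:
  t0 = b.(b.a.a.0 + a.(a.0 | 0\{b}) + a.(a.0 | 0\{b})) :: -b-> t1
  t1 = b.a.a.0 + a.(a.0 | 0\{b}) + a.(a.0 | 0\{b}) :: -a-> t2, -b-> t3
  t2 = a.0 | 0\{b} :: -a-> t4
  t3 = a.a.0 :: -a-> t5
  t4 = 0 | 0\{b} :: ∅
  t5 = a.0 :: -a-> t6
  t6 = 0 :: ∅
Bisimilarity quotient blocks:
  B0 = {s0, t0}
  B1 = {s1, t1}
  B2 = {s2, s5, t2, t5}
  B3 = {s4, s6, t4, t6}
  B4 = {s3, t3}
s0 ∈ B0, t0 ∈ B0 → same block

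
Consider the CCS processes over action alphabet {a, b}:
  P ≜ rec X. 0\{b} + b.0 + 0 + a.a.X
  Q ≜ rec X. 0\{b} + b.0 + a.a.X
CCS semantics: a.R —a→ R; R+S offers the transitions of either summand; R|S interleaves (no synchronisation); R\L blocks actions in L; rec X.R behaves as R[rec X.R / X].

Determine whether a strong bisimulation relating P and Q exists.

bisimilar

P's transition system — 3 states:
  p0 = rec X. 0\{b} + b.0 + 0 + a.a.X has moves ··a··> p1, ··b··> p2
  p1 = a.(rec X. 0\{b} + b.0 + 0 + a.a.X) has moves ··a··> p0
  p2 = 0 has moves deadlocked
Q's transition system — 3 states:
  q0 = rec X. 0\{b} + b.0 + a.a.X has moves ··a··> q1, ··b··> q2
  q1 = a.(rec X. 0\{b} + b.0 + a.a.X) has moves ··a··> q0
  q2 = 0 has moves deadlocked
Partition-refinement fixed point:
  B0 = {p0, q0}
  B1 = {p1, q1}
  B2 = {p2, q2}
p0 ∈ B0, q0 ∈ B0 → same block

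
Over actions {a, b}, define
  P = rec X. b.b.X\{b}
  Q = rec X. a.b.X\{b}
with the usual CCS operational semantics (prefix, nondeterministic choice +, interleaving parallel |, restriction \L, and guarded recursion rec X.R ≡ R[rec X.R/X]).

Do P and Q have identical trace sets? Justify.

Reachable graph of P (3 states):
  s0 = rec X. b.b.X\{b} :: -b-> s1
  s1 = b.(rec X. b.b.X\{b})\{b} :: -b-> s2
  s2 = (rec X. b.b.X\{b})\{b} :: stopped
Reachable graph of Q (4 states):
  t0 = rec X. a.b.X\{b} :: -a-> t1
  t1 = b.(rec X. a.b.X\{b})\{b} :: -b-> t2
  t2 = (rec X. a.b.X\{b})\{b} :: -a-> t3
  t3 = (b.(rec X. a.b.X\{b})\{b})\{b} :: stopped
Run σ = ⟨b⟩ on P: start {s0}
  [1] b ⇒ {s1}
  P completes σ.
Run σ = ⟨b⟩ on Q: start {t0}
  [1] b ⇒ no successor for Q

traces(P) ≠ traces(Q) — witness ⟨b⟩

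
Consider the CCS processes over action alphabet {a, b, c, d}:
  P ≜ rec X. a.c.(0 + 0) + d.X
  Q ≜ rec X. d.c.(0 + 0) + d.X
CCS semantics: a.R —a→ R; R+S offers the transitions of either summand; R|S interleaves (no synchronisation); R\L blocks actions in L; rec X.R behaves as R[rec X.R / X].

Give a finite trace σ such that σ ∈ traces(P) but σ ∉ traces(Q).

Reachable graph of P (3 states):
  u0 = rec X. a.c.(0 + 0) + d.X :: —a→ u1, —d→ u0
  u1 = c.(0 + 0) :: —c→ u2
  u2 = 0 + 0 :: stopped
Reachable graph of Q (3 states):
  v0 = rec X. d.c.(0 + 0) + d.X :: —d→ v0, —d→ v1
  v1 = c.(0 + 0) :: —c→ v2
  v2 = 0 + 0 :: stopped
Trace ⟨a⟩ through P, begin at {u0}:
  step 1 (a): {u1}
  P completes σ.
Trace ⟨a⟩ through Q, begin at {v0}:
  step 1 (a): no successor for Q

a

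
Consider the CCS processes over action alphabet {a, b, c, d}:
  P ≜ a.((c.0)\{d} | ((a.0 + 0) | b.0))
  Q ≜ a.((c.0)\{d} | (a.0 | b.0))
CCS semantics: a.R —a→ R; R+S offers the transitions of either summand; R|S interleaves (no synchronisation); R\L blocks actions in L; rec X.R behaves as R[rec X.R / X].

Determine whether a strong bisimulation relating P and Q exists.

LTS(P): 9 reachable states
  p0 = a.((c.0)\{d} | ((a.0 + 0) | b.0)) | -a-> p1
  p1 = (c.0)\{d} | ((a.0 + 0) | b.0) | -a-> p2, -b-> p3, -c-> p4
  p2 = (c.0)\{d} | (0 | b.0) | -b-> p5, -c-> p6
  p3 = (c.0)\{d} | ((a.0 + 0) | 0) | -a-> p5, -c-> p7
  p4 = 0\{d} | ((a.0 + 0) | b.0) | -a-> p6, -b-> p7
  p5 = (c.0)\{d} | (0 | 0) | -c-> p8
  p6 = 0\{d} | (0 | b.0) | -b-> p8
  p7 = 0\{d} | ((a.0 + 0) | 0) | -a-> p8
  p8 = 0\{d} | (0 | 0) | ·
LTS(Q): 9 reachable states
  q0 = a.((c.0)\{d} | (a.0 | b.0)) | -a-> q1
  q1 = (c.0)\{d} | (a.0 | b.0) | -a-> q2, -b-> q3, -c-> q4
  q2 = (c.0)\{d} | (0 | b.0) | -b-> q5, -c-> q6
  q3 = (c.0)\{d} | (a.0 | 0) | -a-> q5, -c-> q7
  q4 = 0\{d} | (a.0 | b.0) | -a-> q6, -b-> q7
  q5 = (c.0)\{d} | (0 | 0) | -c-> q8
  q6 = 0\{d} | (0 | b.0) | -b-> q8
  q7 = 0\{d} | (a.0 | 0) | -a-> q8
  q8 = 0\{d} | (0 | 0) | ·
Bisimilarity quotient blocks:
  B0 = {p0, q0}
  B1 = {p1, q1}
  B2 = {p3, q3}
  B3 = {p5, q5}
  B4 = {p8, q8}
  B5 = {p7, q7}
  B6 = {p2, q2}
  B7 = {p6, q6}
  B8 = {p4, q4}
p0 ∈ B0, q0 ∈ B0 → same block

P ~ Q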